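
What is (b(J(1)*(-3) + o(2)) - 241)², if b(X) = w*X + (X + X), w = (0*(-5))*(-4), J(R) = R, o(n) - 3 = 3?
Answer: 55225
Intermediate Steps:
o(n) = 6 (o(n) = 3 + 3 = 6)
w = 0 (w = 0*(-4) = 0)
b(X) = 2*X (b(X) = 0*X + (X + X) = 0 + 2*X = 2*X)
(b(J(1)*(-3) + o(2)) - 241)² = (2*(1*(-3) + 6) - 241)² = (2*(-3 + 6) - 241)² = (2*3 - 241)² = (6 - 241)² = (-235)² = 55225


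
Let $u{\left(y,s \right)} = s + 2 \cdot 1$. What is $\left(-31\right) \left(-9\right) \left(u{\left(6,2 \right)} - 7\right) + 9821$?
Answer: $8984$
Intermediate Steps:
$u{\left(y,s \right)} = 2 + s$ ($u{\left(y,s \right)} = s + 2 = 2 + s$)
$\left(-31\right) \left(-9\right) \left(u{\left(6,2 \right)} - 7\right) + 9821 = \left(-31\right) \left(-9\right) \left(\left(2 + 2\right) - 7\right) + 9821 = 279 \left(4 - 7\right) + 9821 = 279 \left(-3\right) + 9821 = -837 + 9821 = 8984$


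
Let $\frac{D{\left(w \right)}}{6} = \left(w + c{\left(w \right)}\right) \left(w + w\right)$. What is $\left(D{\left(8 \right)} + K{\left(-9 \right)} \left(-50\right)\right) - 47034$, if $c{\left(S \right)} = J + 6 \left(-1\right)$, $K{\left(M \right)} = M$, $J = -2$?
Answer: $-46584$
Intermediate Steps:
$c{\left(S \right)} = -8$ ($c{\left(S \right)} = -2 + 6 \left(-1\right) = -2 - 6 = -8$)
$D{\left(w \right)} = 12 w \left(-8 + w\right)$ ($D{\left(w \right)} = 6 \left(w - 8\right) \left(w + w\right) = 6 \left(-8 + w\right) 2 w = 6 \cdot 2 w \left(-8 + w\right) = 12 w \left(-8 + w\right)$)
$\left(D{\left(8 \right)} + K{\left(-9 \right)} \left(-50\right)\right) - 47034 = \left(12 \cdot 8 \left(-8 + 8\right) - -450\right) - 47034 = \left(12 \cdot 8 \cdot 0 + 450\right) - 47034 = \left(0 + 450\right) - 47034 = 450 - 47034 = -46584$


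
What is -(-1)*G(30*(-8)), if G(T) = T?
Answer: -240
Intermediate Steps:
-(-1)*G(30*(-8)) = -(-1)*30*(-8) = -(-1)*(-240) = -1*240 = -240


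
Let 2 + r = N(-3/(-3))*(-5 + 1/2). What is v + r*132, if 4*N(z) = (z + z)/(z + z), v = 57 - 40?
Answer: -791/2 ≈ -395.50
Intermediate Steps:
v = 17
N(z) = 1/4 (N(z) = ((z + z)/(z + z))/4 = ((2*z)/((2*z)))/4 = ((2*z)*(1/(2*z)))/4 = (1/4)*1 = 1/4)
r = -25/8 (r = -2 + (-5 + 1/2)/4 = -2 + (1/4)*(-9/2) = -2 - 9/8 = -25/8 ≈ -3.1250)
v + r*132 = 17 - 25/8*132 = 17 - 825/2 = -791/2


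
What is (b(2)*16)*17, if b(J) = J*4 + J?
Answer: 2720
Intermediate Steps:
b(J) = 5*J (b(J) = 4*J + J = 5*J)
(b(2)*16)*17 = ((5*2)*16)*17 = (10*16)*17 = 160*17 = 2720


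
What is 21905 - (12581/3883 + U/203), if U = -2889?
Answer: 17275258389/788249 ≈ 21916.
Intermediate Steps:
21905 - (12581/3883 + U/203) = 21905 - (12581/3883 - 2889/203) = 21905 - 1*(-8664044/788249) = 21905 + 8664044/788249 = 17275258389/788249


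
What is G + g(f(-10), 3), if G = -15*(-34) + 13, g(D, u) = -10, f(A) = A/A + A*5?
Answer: 513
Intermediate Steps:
f(A) = 1 + 5*A
G = 523 (G = 510 + 13 = 523)
G + g(f(-10), 3) = 523 - 10 = 513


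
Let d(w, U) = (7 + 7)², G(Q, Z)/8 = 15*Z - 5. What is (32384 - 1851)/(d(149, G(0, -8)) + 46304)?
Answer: 30533/46500 ≈ 0.65662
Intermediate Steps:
G(Q, Z) = -40 + 120*Z (G(Q, Z) = 8*(15*Z - 5) = 8*(-5 + 15*Z) = -40 + 120*Z)
d(w, U) = 196 (d(w, U) = 14² = 196)
(32384 - 1851)/(d(149, G(0, -8)) + 46304) = (32384 - 1851)/(196 + 46304) = 30533/46500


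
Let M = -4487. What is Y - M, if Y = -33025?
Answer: -28538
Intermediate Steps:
Y - M = -33025 - 1*(-4487) = -33025 + 4487 = -28538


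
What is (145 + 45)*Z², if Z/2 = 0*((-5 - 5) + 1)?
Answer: 0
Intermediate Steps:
Z = 0 (Z = 2*(0*((-5 - 5) + 1)) = 2*(0*(-10 + 1)) = 2*(0*(-9)) = 2*0 = 0)
(145 + 45)*Z² = (145 + 45)*0² = 190*0 = 0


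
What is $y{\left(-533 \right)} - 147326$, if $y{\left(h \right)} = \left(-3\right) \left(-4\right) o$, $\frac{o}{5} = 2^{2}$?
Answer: $-147086$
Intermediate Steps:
$o = 20$ ($o = 5 \cdot 2^{2} = 5 \cdot 4 = 20$)
$y{\left(h \right)} = 240$ ($y{\left(h \right)} = \left(-3\right) \left(-4\right) 20 = 12 \cdot 20 = 240$)
$y{\left(-533 \right)} - 147326 = 240 - 147326 = -147086$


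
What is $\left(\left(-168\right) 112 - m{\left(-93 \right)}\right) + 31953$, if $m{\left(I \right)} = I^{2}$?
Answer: $4488$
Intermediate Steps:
$\left(\left(-168\right) 112 - m{\left(-93 \right)}\right) + 31953 = \left(\left(-168\right) 112 - \left(-93\right)^{2}\right) + 31953 = \left(-18816 - 8649\right) + 31953 = -27465 + 31953 = 4488$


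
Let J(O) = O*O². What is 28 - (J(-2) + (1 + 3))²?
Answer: 12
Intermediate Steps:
J(O) = O³
28 - (J(-2) + (1 + 3))² = 28 - ((-2)³ + (1 + 3))² = 28 - (-8 + 4)² = 28 - 1*(-4)² = 28 - 1*16 = 28 - 16 = 12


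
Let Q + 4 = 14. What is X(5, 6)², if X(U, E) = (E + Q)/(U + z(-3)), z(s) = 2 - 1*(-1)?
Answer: 4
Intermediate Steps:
z(s) = 3 (z(s) = 2 + 1 = 3)
Q = 10 (Q = -4 + 14 = 10)
X(U, E) = (10 + E)/(3 + U) (X(U, E) = (E + 10)/(U + 3) = (10 + E)/(3 + U))
X(5, 6)² = ((10 + 6)/(3 + 5))² = (16/8)² = ((⅛)*16)² = 2² = 4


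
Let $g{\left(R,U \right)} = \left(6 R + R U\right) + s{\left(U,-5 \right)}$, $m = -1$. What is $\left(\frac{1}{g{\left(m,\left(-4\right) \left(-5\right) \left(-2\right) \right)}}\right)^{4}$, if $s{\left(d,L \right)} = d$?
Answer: $\frac{1}{1296} \approx 0.0007716$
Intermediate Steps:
$g{\left(R,U \right)} = U + 6 R + R U$ ($g{\left(R,U \right)} = \left(6 R + R U\right) + U = U + 6 R + R U$)
$\left(\frac{1}{g{\left(m,\left(-4\right) \left(-5\right) \left(-2\right) \right)}}\right)^{4} = \left(\frac{1}{\left(-4\right) \left(-5\right) \left(-2\right) + 6 \left(-1\right) - \left(-4\right) \left(-5\right) \left(-2\right)}\right)^{4} = \left(\frac{1}{20 \left(-2\right) - 6 - 20 \left(-2\right)}\right)^{4} = \left(\frac{1}{-40 - 6 - -40}\right)^{4} = \left(\frac{1}{-40 - 6 + 40}\right)^{4} = \left(\frac{1}{-6}\right)^{4} = \left(- \frac{1}{6}\right)^{4} = \frac{1}{1296}$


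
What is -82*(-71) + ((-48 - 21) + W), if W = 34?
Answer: 5787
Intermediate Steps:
-82*(-71) + ((-48 - 21) + W) = -82*(-71) + ((-48 - 21) + 34) = 5822 + (-69 + 34) = 5822 - 35 = 5787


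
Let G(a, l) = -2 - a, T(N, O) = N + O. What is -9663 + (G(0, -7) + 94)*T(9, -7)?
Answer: -9479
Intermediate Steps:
-9663 + (G(0, -7) + 94)*T(9, -7) = -9663 + ((-2 - 1*0) + 94)*(9 - 7) = -9663 + ((-2 + 0) + 94)*2 = -9663 + (-2 + 94)*2 = -9663 + 92*2 = -9663 + 184 = -9479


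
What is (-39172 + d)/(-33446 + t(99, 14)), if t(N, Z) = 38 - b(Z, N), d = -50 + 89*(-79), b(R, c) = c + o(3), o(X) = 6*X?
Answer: 46253/33525 ≈ 1.3797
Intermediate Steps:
b(R, c) = 18 + c (b(R, c) = c + 6*3 = c + 18 = 18 + c)
d = -7081 (d = -50 - 7031 = -7081)
t(N, Z) = 20 - N (t(N, Z) = 38 - (18 + N) = 38 + (-18 - N) = 20 - N)
(-39172 + d)/(-33446 + t(99, 14)) = (-39172 - 7081)/(-33446 + (20 - 1*99)) = -46253/(-33446 + (20 - 99)) = -46253/(-33446 - 79) = -46253/(-33525) = -46253*(-1/33525) = 46253/33525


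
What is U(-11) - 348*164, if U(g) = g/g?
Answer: -57071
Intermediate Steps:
U(g) = 1
U(-11) - 348*164 = 1 - 348*164 = 1 - 57072 = -57071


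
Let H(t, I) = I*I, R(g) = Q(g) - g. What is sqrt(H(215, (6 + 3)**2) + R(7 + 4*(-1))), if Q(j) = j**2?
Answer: sqrt(6567) ≈ 81.037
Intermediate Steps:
R(g) = g**2 - g
H(t, I) = I**2
sqrt(H(215, (6 + 3)**2) + R(7 + 4*(-1))) = sqrt(((6 + 3)**2)**2 + (7 + 4*(-1))*(-1 + (7 + 4*(-1)))) = sqrt((9**2)**2 + (7 - 4)*(-1 + (7 - 4))) = sqrt(81**2 + 3*(-1 + 3)) = sqrt(6561 + 3*2) = sqrt(6561 + 6) = sqrt(6567)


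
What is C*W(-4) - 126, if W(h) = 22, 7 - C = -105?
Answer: 2338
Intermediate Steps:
C = 112 (C = 7 - 1*(-105) = 7 + 105 = 112)
C*W(-4) - 126 = 112*22 - 126 = 2464 - 126 = 2338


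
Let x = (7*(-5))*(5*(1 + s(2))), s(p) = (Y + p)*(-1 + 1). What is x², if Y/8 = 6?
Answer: 30625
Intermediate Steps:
Y = 48 (Y = 8*6 = 48)
s(p) = 0 (s(p) = (48 + p)*(-1 + 1) = (48 + p)*0 = 0)
x = -175 (x = (7*(-5))*(5*(1 + 0)) = -175 ≈ -175.00)
x² = (-175)² = 30625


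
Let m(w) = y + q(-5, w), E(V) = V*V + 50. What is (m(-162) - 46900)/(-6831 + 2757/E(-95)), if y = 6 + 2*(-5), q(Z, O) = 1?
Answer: 141881575/20662856 ≈ 6.8665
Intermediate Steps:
E(V) = 50 + V² (E(V) = V² + 50 = 50 + V²)
y = -4 (y = 6 - 10 = -4)
m(w) = -3 (m(w) = -4 + 1 = -3)
(m(-162) - 46900)/(-6831 + 2757/E(-95)) = (-3 - 46900)/(-6831 + 2757/(50 + (-95)²)) = -46903/(-6831 + 2757/(50 + 9025)) = -46903/(-6831 + 2757/9075) = -46903/(-6831 + 2757*(1/9075)) = -46903/(-6831 + 919/3025) = -46903/(-20662856/3025) = -46903*(-3025/20662856) = 141881575/20662856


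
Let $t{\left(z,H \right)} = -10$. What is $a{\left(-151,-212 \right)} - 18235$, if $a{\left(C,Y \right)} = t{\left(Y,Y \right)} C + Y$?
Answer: $-16937$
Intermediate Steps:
$a{\left(C,Y \right)} = Y - 10 C$ ($a{\left(C,Y \right)} = - 10 C + Y = Y - 10 C$)
$a{\left(-151,-212 \right)} - 18235 = \left(-212 - -1510\right) - 18235 = \left(-212 + 1510\right) - 18235 = 1298 - 18235 = -16937$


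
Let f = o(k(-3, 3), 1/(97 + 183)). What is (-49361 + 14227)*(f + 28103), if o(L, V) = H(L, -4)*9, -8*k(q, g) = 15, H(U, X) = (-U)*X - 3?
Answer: -984050639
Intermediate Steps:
H(U, X) = -3 - U*X (H(U, X) = -U*X - 3 = -3 - U*X)
k(q, g) = -15/8 (k(q, g) = -1/8*15 = -15/8)
o(L, V) = -27 + 36*L (o(L, V) = (-3 - 1*L*(-4))*9 = (-3 + 4*L)*9 = -27 + 36*L)
f = -189/2 (f = -27 + 36*(-15/8) = -27 - 135/2 = -189/2 ≈ -94.500)
(-49361 + 14227)*(f + 28103) = (-49361 + 14227)*(-189/2 + 28103) = -35134*56017/2 = -984050639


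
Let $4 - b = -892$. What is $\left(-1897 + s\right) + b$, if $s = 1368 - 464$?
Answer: $-97$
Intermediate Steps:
$b = 896$ ($b = 4 - -892 = 4 + 892 = 896$)
$s = 904$
$\left(-1897 + s\right) + b = \left(-1897 + 904\right) + 896 = -993 + 896 = -97$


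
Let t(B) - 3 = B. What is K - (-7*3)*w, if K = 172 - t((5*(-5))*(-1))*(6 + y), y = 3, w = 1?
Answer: -59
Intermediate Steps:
t(B) = 3 + B
K = -80 (K = 172 - (3 + (5*(-5))*(-1))*(6 + 3) = 172 - (3 - 25*(-1))*9 = 172 - (3 + 25)*9 = 172 - 28*9 = 172 - 1*252 = 172 - 252 = -80)
K - (-7*3)*w = -80 - (-7*3) = -80 - (-21) = -80 - 1*(-21) = -80 + 21 = -59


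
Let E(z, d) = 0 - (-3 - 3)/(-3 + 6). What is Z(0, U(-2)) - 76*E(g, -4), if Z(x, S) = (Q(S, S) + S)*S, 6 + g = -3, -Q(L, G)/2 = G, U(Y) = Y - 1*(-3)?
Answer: -153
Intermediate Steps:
U(Y) = 3 + Y (U(Y) = Y + 3 = 3 + Y)
Q(L, G) = -2*G
g = -9 (g = -6 - 3 = -9)
Z(x, S) = -S² (Z(x, S) = (-2*S + S)*S = (-S)*S = -S²)
E(z, d) = 2 (E(z, d) = 0 - (-6)/3 = 0 - 1*(-2) = 0 + 2 = 2)
Z(0, U(-2)) - 76*E(g, -4) = -(3 - 2)² - 76*2 = -1*1² - 152 = -1*1 - 152 = -1 - 152 = -153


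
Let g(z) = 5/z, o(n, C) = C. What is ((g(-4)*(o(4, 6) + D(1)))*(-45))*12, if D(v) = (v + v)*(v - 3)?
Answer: 1350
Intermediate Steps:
D(v) = 2*v*(-3 + v) (D(v) = (2*v)*(-3 + v) = 2*v*(-3 + v))
((g(-4)*(o(4, 6) + D(1)))*(-45))*12 = (((5/(-4))*(6 + 2*1*(-3 + 1)))*(-45))*12 = (((5*(-¼))*(6 + 2*1*(-2)))*(-45))*12 = (-5*(6 - 4)/4*(-45))*12 = (-5/4*2*(-45))*12 = -5/2*(-45)*12 = (225/2)*12 = 1350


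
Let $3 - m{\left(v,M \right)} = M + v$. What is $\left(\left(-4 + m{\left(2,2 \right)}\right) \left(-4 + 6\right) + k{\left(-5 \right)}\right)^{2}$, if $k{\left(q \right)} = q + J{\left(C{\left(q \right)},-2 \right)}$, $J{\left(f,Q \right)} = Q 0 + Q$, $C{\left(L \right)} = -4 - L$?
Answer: $289$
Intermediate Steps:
$m{\left(v,M \right)} = 3 - M - v$ ($m{\left(v,M \right)} = 3 - \left(M + v\right) = 3 - M - v$)
$J{\left(f,Q \right)} = Q$ ($J{\left(f,Q \right)} = 0 + Q = Q$)
$k{\left(q \right)} = -2 + q$ ($k{\left(q \right)} = q - 2 = -2 + q$)
$\left(\left(-4 + m{\left(2,2 \right)}\right) \left(-4 + 6\right) + k{\left(-5 \right)}\right)^{2} = \left(\left(-4 - 1\right) \left(-4 + 6\right) - 7\right)^{2} = \left(\left(-4 - 1\right) 2 - 7\right)^{2} = \left(\left(-5\right) 2 - 7\right)^{2} = \left(-10 - 7\right)^{2} = \left(-17\right)^{2} = 289$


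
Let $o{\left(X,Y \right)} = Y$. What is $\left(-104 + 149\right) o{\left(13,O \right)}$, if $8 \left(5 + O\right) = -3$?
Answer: $- \frac{1935}{8} \approx -241.88$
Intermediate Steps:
$O = - \frac{43}{8}$ ($O = -5 + \frac{1}{8} \left(-3\right) = -5 - \frac{3}{8} = - \frac{43}{8} \approx -5.375$)
$\left(-104 + 149\right) o{\left(13,O \right)} = \left(-104 + 149\right) \left(- \frac{43}{8}\right) = 45 \left(- \frac{43}{8}\right) = - \frac{1935}{8}$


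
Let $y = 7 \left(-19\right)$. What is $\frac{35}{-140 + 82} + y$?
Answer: $- \frac{7749}{58} \approx -133.6$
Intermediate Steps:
$y = -133$
$\frac{35}{-140 + 82} + y = \frac{35}{-140 + 82} - 133 = \frac{35}{-58} - 133 = 35 \left(- \frac{1}{58}\right) - 133 = - \frac{35}{58} - 133 = - \frac{7749}{58}$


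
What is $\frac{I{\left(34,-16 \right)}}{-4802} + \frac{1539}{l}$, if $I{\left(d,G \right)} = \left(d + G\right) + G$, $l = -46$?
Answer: $- \frac{3695185}{110446} \approx -33.457$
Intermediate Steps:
$I{\left(d,G \right)} = d + 2 G$ ($I{\left(d,G \right)} = \left(G + d\right) + G = d + 2 G$)
$\frac{I{\left(34,-16 \right)}}{-4802} + \frac{1539}{l} = \frac{34 + 2 \left(-16\right)}{-4802} + \frac{1539}{-46} = \left(34 - 32\right) \left(- \frac{1}{4802}\right) + 1539 \left(- \frac{1}{46}\right) = 2 \left(- \frac{1}{4802}\right) - \frac{1539}{46} = - \frac{1}{2401} - \frac{1539}{46} = - \frac{3695185}{110446}$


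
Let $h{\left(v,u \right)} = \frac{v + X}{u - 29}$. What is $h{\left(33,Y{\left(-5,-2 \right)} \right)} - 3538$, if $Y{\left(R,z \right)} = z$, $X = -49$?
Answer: $- \frac{109662}{31} \approx -3537.5$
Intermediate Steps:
$h{\left(v,u \right)} = \frac{-49 + v}{-29 + u}$ ($h{\left(v,u \right)} = \frac{v - 49}{u - 29} = \frac{-49 + v}{-29 + u}$)
$h{\left(33,Y{\left(-5,-2 \right)} \right)} - 3538 = \frac{-49 + 33}{-29 - 2} - 3538 = \frac{1}{-31} \left(-16\right) - 3538 = \left(- \frac{1}{31}\right) \left(-16\right) - 3538 = \frac{16}{31} - 3538 = - \frac{109662}{31}$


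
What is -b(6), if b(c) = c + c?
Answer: -12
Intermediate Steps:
b(c) = 2*c
-b(6) = -2*6 = -1*12 = -12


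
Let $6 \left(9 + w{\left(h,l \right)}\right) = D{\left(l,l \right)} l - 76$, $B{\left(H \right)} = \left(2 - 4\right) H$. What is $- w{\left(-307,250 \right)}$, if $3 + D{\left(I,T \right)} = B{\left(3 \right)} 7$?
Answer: $\frac{5690}{3} \approx 1896.7$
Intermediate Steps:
$B{\left(H \right)} = - 2 H$
$D{\left(I,T \right)} = -45$ ($D{\left(I,T \right)} = -3 + \left(-2\right) 3 \cdot 7 = -3 - 42 = -45$)
$w{\left(h,l \right)} = - \frac{65}{3} - \frac{15 l}{2}$ ($w{\left(h,l \right)} = -9 + \frac{- 45 l - 76}{6} = -9 + \frac{-76 - 45 l}{6} = -9 - \left(\frac{38}{3} + \frac{15 l}{2}\right) = - \frac{65}{3} - \frac{15 l}{2}$)
$- w{\left(-307,250 \right)} = - (- \frac{65}{3} - 1875) = \left(-1\right) \left(- \frac{5690}{3}\right) = \frac{5690}{3}$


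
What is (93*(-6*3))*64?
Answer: -107136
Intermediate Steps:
(93*(-6*3))*64 = (93*(-18))*64 = -1674*64 = -107136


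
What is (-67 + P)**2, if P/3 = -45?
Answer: 40804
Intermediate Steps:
P = -135 (P = 3*(-45) = -135)
(-67 + P)**2 = (-67 - 135)**2 = (-202)**2 = 40804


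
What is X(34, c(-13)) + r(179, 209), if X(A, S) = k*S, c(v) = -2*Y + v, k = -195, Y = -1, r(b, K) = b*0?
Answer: 2145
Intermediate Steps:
r(b, K) = 0
c(v) = 2 + v (c(v) = -2*(-1) + v = 2 + v)
X(A, S) = -195*S
X(34, c(-13)) + r(179, 209) = -195*(2 - 13) + 0 = -195*(-11) + 0 = 2145 + 0 = 2145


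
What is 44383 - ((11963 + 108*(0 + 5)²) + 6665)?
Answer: 23055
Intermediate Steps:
44383 - ((11963 + 108*(0 + 5)²) + 6665) = 44383 - ((11963 + 108*5²) + 6665) = 44383 - ((11963 + 108*25) + 6665) = 44383 - ((11963 + 2700) + 6665) = 44383 - (14663 + 6665) = 44383 - 1*21328 = 44383 - 21328 = 23055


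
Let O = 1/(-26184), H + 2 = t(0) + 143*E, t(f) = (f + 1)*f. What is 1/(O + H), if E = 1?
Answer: 26184/3691943 ≈ 0.0070922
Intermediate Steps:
t(f) = f*(1 + f) (t(f) = (1 + f)*f = f*(1 + f))
H = 141 (H = -2 + (0*(1 + 0) + 143*1) = -2 + (0*1 + 143) = -2 + (0 + 143) = -2 + 143 = 141)
O = -1/26184 ≈ -3.8191e-5
1/(O + H) = 1/(-1/26184 + 141) = 1/(3691943/26184) = 26184/3691943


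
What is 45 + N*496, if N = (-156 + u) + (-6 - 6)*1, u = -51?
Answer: -108579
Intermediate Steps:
N = -219 (N = (-156 - 51) + (-6 - 6)*1 = -207 - 12*1 = -207 - 12 = -219)
45 + N*496 = 45 - 219*496 = 45 - 108624 = -108579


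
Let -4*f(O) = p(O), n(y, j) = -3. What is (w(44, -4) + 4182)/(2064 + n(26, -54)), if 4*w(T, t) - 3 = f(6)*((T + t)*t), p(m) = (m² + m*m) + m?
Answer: 6617/2748 ≈ 2.4079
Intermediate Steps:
p(m) = m + 2*m² (p(m) = (m² + m²) + m = 2*m² + m = m + 2*m²)
f(O) = -O*(1 + 2*O)/4
w(T, t) = ¾ - 39*t*(T + t)/8 (w(T, t) = ¾ + ((-¼*6*(1 + 2*6))*((T + t)*t))/4 = ¾ + ((-¼*6*(1 + 12))*(t*(T + t)))/4 = ¾ + ((-¼*6*13)*(t*(T + t)))/4 = ¾ + (-39*t*(T + t)/2)/4 = ¾ - 39*t*(T + t)/8)
(w(44, -4) + 4182)/(2064 + n(26, -54)) = ((¾ - 39/8*(-4)² - 39/8*44*(-4)) + 4182)/(2064 - 3) = ((¾ - 39/8*16 + 858) + 4182)/2061 = ((¾ - 78 + 858) + 4182)*(1/2061) = (3123/4 + 4182)*(1/2061) = (19851/4)*(1/2061) = 6617/2748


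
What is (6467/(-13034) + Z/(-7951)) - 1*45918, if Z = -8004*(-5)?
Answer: -4759208470409/103633334 ≈ -45924.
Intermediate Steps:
Z = 40020
(6467/(-13034) + Z/(-7951)) - 1*45918 = (6467/(-13034) + 40020/(-7951)) - 1*45918 = (6467*(-1/13034) + 40020*(-1/7951)) - 45918 = (-6467/13034 - 40020/7951) - 45918 = -573039797/103633334 - 45918 = -4759208470409/103633334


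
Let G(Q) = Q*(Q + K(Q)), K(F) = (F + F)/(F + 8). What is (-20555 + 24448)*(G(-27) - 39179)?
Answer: -2849707144/19 ≈ -1.4998e+8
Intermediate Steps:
K(F) = 2*F/(8 + F) (K(F) = (2*F)/(8 + F) = 2*F/(8 + F))
G(Q) = Q*(Q + 2*Q/(8 + Q))
(-20555 + 24448)*(G(-27) - 39179) = (-20555 + 24448)*((-27)**2*(10 - 27)/(8 - 27) - 39179) = 3893*(729*(-17)/(-19) - 39179) = 3893*(729*(-1/19)*(-17) - 39179) = 3893*(12393/19 - 39179) = 3893*(-732008/19) = -2849707144/19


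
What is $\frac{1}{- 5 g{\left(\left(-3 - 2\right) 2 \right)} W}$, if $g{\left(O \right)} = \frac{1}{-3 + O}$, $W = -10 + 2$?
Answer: $- \frac{13}{40} \approx -0.325$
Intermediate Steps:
$W = -8$
$\frac{1}{- 5 g{\left(\left(-3 - 2\right) 2 \right)} W} = \frac{1}{- \frac{5}{-3 + \left(-3 - 2\right) 2} \left(-8\right)} = \frac{1}{- \frac{5}{-3 - 10} \left(-8\right)} = \frac{1}{- \frac{5}{-13} \left(-8\right)} = \frac{1}{\left(-5\right) \left(- \frac{1}{13}\right) \left(-8\right)} = \frac{1}{\frac{5}{13} \left(-8\right)} = \frac{1}{- \frac{40}{13}} = - \frac{13}{40}$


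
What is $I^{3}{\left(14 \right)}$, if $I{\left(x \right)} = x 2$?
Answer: $21952$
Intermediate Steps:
$I{\left(x \right)} = 2 x$
$I^{3}{\left(14 \right)} = \left(2 \cdot 14\right)^{3} = 28^{3} = 21952$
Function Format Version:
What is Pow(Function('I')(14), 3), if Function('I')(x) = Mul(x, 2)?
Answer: 21952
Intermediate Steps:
Function('I')(x) = Mul(2, x)
Pow(Function('I')(14), 3) = Pow(Mul(2, 14), 3) = Pow(28, 3) = 21952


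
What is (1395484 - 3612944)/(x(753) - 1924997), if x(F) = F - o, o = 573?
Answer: 2217460/1924817 ≈ 1.1520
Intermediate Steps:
x(F) = -573 + F (x(F) = F - 1*573 = F - 573 = -573 + F)
(1395484 - 3612944)/(x(753) - 1924997) = (1395484 - 3612944)/((-573 + 753) - 1924997) = -2217460/(180 - 1924997) = -2217460/(-1924817) = -2217460*(-1/1924817) = 2217460/1924817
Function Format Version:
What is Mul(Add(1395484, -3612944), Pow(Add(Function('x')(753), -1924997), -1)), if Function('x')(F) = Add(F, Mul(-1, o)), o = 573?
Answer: Rational(2217460, 1924817) ≈ 1.1520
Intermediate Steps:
Function('x')(F) = Add(-573, F) (Function('x')(F) = Add(F, Mul(-1, 573)) = Add(F, -573) = Add(-573, F))
Mul(Add(1395484, -3612944), Pow(Add(Function('x')(753), -1924997), -1)) = Mul(Add(1395484, -3612944), Pow(Add(Add(-573, 753), -1924997), -1)) = Mul(-2217460, Pow(Add(180, -1924997), -1)) = Mul(-2217460, Pow(-1924817, -1)) = Mul(-2217460, Rational(-1, 1924817)) = Rational(2217460, 1924817)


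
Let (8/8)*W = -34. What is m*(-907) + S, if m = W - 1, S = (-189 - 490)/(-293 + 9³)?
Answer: 13840141/436 ≈ 31743.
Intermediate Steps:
W = -34
S = -679/436 (S = -679/(-293 + 729) = -679/436 ≈ -1.5573)
m = -35 (m = -34 - 1 = -35)
m*(-907) + S = -35*(-907) - 679/436 = 31745 - 679/436 = 13840141/436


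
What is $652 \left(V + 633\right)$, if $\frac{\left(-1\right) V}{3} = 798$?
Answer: $-1148172$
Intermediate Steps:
$V = -2394$ ($V = \left(-3\right) 798 = -2394$)
$652 \left(V + 633\right) = 652 \left(-2394 + 633\right) = 652 \left(-1761\right) = -1148172$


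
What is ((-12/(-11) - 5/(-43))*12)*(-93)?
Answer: -637236/473 ≈ -1347.2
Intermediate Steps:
((-12/(-11) - 5/(-43))*12)*(-93) = ((-12*(-1/11) - 5*(-1/43))*12)*(-93) = ((12/11 + 5/43)*12)*(-93) = ((571/473)*12)*(-93) = (6852/473)*(-93) = -637236/473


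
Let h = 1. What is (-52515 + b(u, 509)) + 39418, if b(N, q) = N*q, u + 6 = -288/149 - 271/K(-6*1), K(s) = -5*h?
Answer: 7787456/745 ≈ 10453.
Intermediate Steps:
K(s) = -5 (K(s) = -5*1 = -5)
u = 34469/745 (u = -6 + (-288/149 - 271/(-5)) = -6 + (-288*1/149 - 271*(-⅕)) = -6 + (-288/149 + 271/5) = -6 + 38939/745 = 34469/745 ≈ 46.267)
(-52515 + b(u, 509)) + 39418 = (-52515 + (34469/745)*509) + 39418 = (-52515 + 17544721/745) + 39418 = -21578954/745 + 39418 = 7787456/745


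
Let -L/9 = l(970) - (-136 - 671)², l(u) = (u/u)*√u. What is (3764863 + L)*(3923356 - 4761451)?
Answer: -8067589631880 + 7542855*√970 ≈ -8.0674e+12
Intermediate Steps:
l(u) = √u (l(u) = 1*√u = √u)
L = 5861241 - 9*√970 (L = -9*(√970 - (-136 - 671)²) = -9*(√970 - 1*(-807)²) = -9*(√970 - 1*651249) = -9*(√970 - 651249) = -9*(-651249 + √970) = 5861241 - 9*√970 ≈ 5.8610e+6)
(3764863 + L)*(3923356 - 4761451) = (3764863 + (5861241 - 9*√970))*(3923356 - 4761451) = (9626104 - 9*√970)*(-838095) = -8067589631880 + 7542855*√970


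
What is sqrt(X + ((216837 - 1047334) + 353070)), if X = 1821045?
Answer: sqrt(1343618) ≈ 1159.1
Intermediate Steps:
sqrt(X + ((216837 - 1047334) + 353070)) = sqrt(1821045 + ((216837 - 1047334) + 353070)) = sqrt(1821045 + (-830497 + 353070)) = sqrt(1821045 - 477427) = sqrt(1343618)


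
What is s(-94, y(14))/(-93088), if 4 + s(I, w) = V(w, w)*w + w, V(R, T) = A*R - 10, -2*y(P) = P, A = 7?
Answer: -201/46544 ≈ -0.0043185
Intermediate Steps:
y(P) = -P/2
V(R, T) = -10 + 7*R (V(R, T) = 7*R - 10 = -10 + 7*R)
s(I, w) = -4 + w + w*(-10 + 7*w) (s(I, w) = -4 + ((-10 + 7*w)*w + w) = -4 + (w*(-10 + 7*w) + w) = -4 + (w + w*(-10 + 7*w)) = -4 + w + w*(-10 + 7*w))
s(-94, y(14))/(-93088) = (-4 - ½*14 + (-½*14)*(-10 + 7*(-½*14)))/(-93088) = (-4 - 7 - 7*(-10 + 7*(-7)))*(-1/93088) = (-4 - 7 - 7*(-10 - 49))*(-1/93088) = (-4 - 7 - 7*(-59))*(-1/93088) = (-4 - 7 + 413)*(-1/93088) = 402*(-1/93088) = -201/46544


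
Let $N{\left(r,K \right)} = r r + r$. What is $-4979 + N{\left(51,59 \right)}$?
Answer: $-2327$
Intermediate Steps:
$N{\left(r,K \right)} = r + r^{2}$ ($N{\left(r,K \right)} = r^{2} + r = r + r^{2}$)
$-4979 + N{\left(51,59 \right)} = -4979 + 51 \left(1 + 51\right) = -4979 + 51 \cdot 52 = -4979 + 2652 = -2327$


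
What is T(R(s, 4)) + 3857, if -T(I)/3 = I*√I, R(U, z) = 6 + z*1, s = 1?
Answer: 3857 - 30*√10 ≈ 3762.1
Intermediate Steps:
R(U, z) = 6 + z
T(I) = -3*I^(3/2) (T(I) = -3*I*√I = -3*I^(3/2))
T(R(s, 4)) + 3857 = -3*(6 + 4)^(3/2) + 3857 = -30*√10 + 3857 = 3857 - 30*√10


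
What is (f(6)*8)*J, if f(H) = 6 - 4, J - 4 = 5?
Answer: 144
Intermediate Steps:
J = 9 (J = 4 + 5 = 9)
f(H) = 2
(f(6)*8)*J = (2*8)*9 = 16*9 = 144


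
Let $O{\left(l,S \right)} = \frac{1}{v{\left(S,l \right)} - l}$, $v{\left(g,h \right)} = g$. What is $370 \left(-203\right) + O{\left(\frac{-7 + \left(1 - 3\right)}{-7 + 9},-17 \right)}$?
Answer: $- \frac{1877752}{25} \approx -75110.0$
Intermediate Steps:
$O{\left(l,S \right)} = \frac{1}{S - l}$
$370 \left(-203\right) + O{\left(\frac{-7 + \left(1 - 3\right)}{-7 + 9},-17 \right)} = 370 \left(-203\right) + \frac{1}{-17 - \frac{-7 + \left(1 - 3\right)}{-7 + 9}} = -75110 + \frac{1}{-17 - \frac{-7 - 2}{2}} = -75110 + \frac{1}{-17 - \left(-9\right) \frac{1}{2}} = -75110 + \frac{1}{-17 - - \frac{9}{2}} = -75110 + \frac{1}{-17 + \frac{9}{2}} = -75110 + \frac{1}{- \frac{25}{2}} = -75110 - \frac{2}{25} = - \frac{1877752}{25}$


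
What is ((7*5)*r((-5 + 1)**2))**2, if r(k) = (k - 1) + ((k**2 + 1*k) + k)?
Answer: 112466025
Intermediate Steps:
r(k) = -1 + k**2 + 3*k (r(k) = (-1 + k) + ((k**2 + k) + k) = (-1 + k) + ((k + k**2) + k) = (-1 + k) + (k**2 + 2*k) = -1 + k**2 + 3*k)
((7*5)*r((-5 + 1)**2))**2 = ((7*5)*(-1 + ((-5 + 1)**2)**2 + 3*(-5 + 1)**2))**2 = (35*(-1 + ((-4)**2)**2 + 3*(-4)**2))**2 = (35*(-1 + 16**2 + 3*16))**2 = (35*(-1 + 256 + 48))**2 = (35*303)**2 = 10605**2 = 112466025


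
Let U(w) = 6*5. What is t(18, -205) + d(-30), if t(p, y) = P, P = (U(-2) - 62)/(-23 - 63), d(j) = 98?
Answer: 4230/43 ≈ 98.372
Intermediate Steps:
U(w) = 30
P = 16/43 (P = (30 - 62)/(-23 - 63) = -32/(-86) = -32*(-1/86) = 16/43 ≈ 0.37209)
t(p, y) = 16/43
t(18, -205) + d(-30) = 16/43 + 98 = 4230/43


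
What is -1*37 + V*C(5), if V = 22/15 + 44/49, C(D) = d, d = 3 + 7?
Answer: -1963/147 ≈ -13.354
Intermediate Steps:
d = 10
C(D) = 10
V = 1738/735 (V = 22*(1/15) + 44*(1/49) = 22/15 + 44/49 = 1738/735 ≈ 2.3646)
-1*37 + V*C(5) = -1*37 + (1738/735)*10 = -37 + 3476/147 = -1963/147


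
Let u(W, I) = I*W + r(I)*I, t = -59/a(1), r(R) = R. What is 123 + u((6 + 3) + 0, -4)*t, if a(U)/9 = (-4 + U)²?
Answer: 11143/81 ≈ 137.57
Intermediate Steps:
a(U) = 9*(-4 + U)²
t = -59/81 (t = -59*1/(9*(-4 + 1)²) = -59/(9*(-3)²) = -59/(9*9) = -59/81 ≈ -0.72840)
u(W, I) = I² + I*W (u(W, I) = I*W + I*I = I*W + I² = I² + I*W)
123 + u((6 + 3) + 0, -4)*t = 123 - 4*(-4 + ((6 + 3) + 0))*(-59/81) = 123 - 4*(-4 + (9 + 0))*(-59/81) = 123 - 4*(-4 + 9)*(-59/81) = 123 - 4*5*(-59/81) = 123 - 20*(-59/81) = 123 + 1180/81 = 11143/81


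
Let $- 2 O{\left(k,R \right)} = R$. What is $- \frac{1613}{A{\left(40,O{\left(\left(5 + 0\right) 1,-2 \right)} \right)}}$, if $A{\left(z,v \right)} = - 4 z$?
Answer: $\frac{1613}{160} \approx 10.081$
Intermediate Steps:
$O{\left(k,R \right)} = - \frac{R}{2}$
$- \frac{1613}{A{\left(40,O{\left(\left(5 + 0\right) 1,-2 \right)} \right)}} = - \frac{1613}{\left(-4\right) 40} = - \frac{1613}{-160} = \left(-1613\right) \left(- \frac{1}{160}\right) = \frac{1613}{160}$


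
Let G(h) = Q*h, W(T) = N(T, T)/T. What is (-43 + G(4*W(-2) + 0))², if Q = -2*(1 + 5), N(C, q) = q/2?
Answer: 4489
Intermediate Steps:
N(C, q) = q/2 (N(C, q) = q*(½) = q/2)
Q = -12 (Q = -2*6 = -12)
W(T) = ½ (W(T) = (T/2)/T = ½)
G(h) = -12*h
(-43 + G(4*W(-2) + 0))² = (-43 - 12*(4*(½) + 0))² = (-43 - 12*(2 + 0))² = (-43 - 12*2)² = (-43 - 24)² = (-67)² = 4489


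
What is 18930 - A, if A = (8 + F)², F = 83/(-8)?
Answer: 1211159/64 ≈ 18924.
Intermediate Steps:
F = -83/8 (F = 83*(-⅛) = -83/8 ≈ -10.375)
A = 361/64 (A = (8 - 83/8)² = (-19/8)² = 361/64 ≈ 5.6406)
18930 - A = 18930 - 1*361/64 = 18930 - 361/64 = 1211159/64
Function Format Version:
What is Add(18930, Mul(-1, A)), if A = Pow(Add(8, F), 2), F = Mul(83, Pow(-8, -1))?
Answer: Rational(1211159, 64) ≈ 18924.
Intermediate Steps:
F = Rational(-83, 8) (F = Mul(83, Rational(-1, 8)) = Rational(-83, 8) ≈ -10.375)
A = Rational(361, 64) (A = Pow(Add(8, Rational(-83, 8)), 2) = Pow(Rational(-19, 8), 2) = Rational(361, 64) ≈ 5.6406)
Add(18930, Mul(-1, A)) = Add(18930, Mul(-1, Rational(361, 64))) = Add(18930, Rational(-361, 64)) = Rational(1211159, 64)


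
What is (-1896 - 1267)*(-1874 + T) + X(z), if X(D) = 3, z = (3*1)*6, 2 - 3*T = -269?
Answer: 16925222/3 ≈ 5.6417e+6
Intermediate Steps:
T = 271/3 (T = ⅔ - ⅓*(-269) = ⅔ + 269/3 = 271/3 ≈ 90.333)
z = 18 (z = 3*6 = 18)
(-1896 - 1267)*(-1874 + T) + X(z) = (-1896 - 1267)*(-1874 + 271/3) + 3 = -3163*(-5351/3) + 3 = 16925213/3 + 3 = 16925222/3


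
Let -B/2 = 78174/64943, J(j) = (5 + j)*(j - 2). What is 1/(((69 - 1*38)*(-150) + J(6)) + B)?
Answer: -643/2963206 ≈ -0.00021699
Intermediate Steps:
J(j) = (-2 + j)*(5 + j) (J(j) = (5 + j)*(-2 + j) = (-2 + j)*(5 + j))
B = -1548/643 (B = -156348/64943 = -2*774/643 = -1548/643 ≈ -2.4075)
1/(((69 - 1*38)*(-150) + J(6)) + B) = 1/(((69 - 1*38)*(-150) + (-10 + 6² + 3*6)) - 1548/643) = 1/(((69 - 38)*(-150) + (-10 + 36 + 18)) - 1548/643) = 1/((31*(-150) + 44) - 1548/643) = 1/((-4650 + 44) - 1548/643) = 1/(-4606 - 1548/643) = 1/(-2963206/643) = -643/2963206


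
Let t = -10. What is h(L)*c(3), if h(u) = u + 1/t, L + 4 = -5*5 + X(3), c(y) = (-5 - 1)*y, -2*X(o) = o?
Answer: 2754/5 ≈ 550.80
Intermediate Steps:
X(o) = -o/2
c(y) = -6*y
L = -61/2 (L = -4 + (-5*5 - 1/2*3) = -4 + (-25 - 3/2) = -4 - 53/2 = -61/2 ≈ -30.500)
h(u) = -1/10 + u (h(u) = u + 1/(-10) = u - 1/10 = -1/10 + u)
h(L)*c(3) = (-1/10 - 61/2)*(-6*3) = -153/5*(-18) = 2754/5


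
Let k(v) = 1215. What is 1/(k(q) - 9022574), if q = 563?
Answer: -1/9021359 ≈ -1.1085e-7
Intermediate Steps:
1/(k(q) - 9022574) = 1/(1215 - 9022574) = 1/(-9021359) = -1/9021359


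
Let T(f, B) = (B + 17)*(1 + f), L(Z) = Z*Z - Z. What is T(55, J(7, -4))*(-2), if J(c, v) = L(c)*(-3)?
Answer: 12208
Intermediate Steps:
L(Z) = Z**2 - Z
J(c, v) = -3*c*(-1 + c) (J(c, v) = (c*(-1 + c))*(-3) = -3*c*(-1 + c))
T(f, B) = (1 + f)*(17 + B) (T(f, B) = (17 + B)*(1 + f) = (1 + f)*(17 + B))
T(55, J(7, -4))*(-2) = (17 + 3*7*(1 - 1*7) + 17*55 + (3*7*(1 - 1*7))*55)*(-2) = (17 + 3*7*(1 - 7) + 935 + (3*7*(1 - 7))*55)*(-2) = (17 + 3*7*(-6) + 935 + (3*7*(-6))*55)*(-2) = (17 - 126 + 935 - 126*55)*(-2) = (17 - 126 + 935 - 6930)*(-2) = -6104*(-2) = 12208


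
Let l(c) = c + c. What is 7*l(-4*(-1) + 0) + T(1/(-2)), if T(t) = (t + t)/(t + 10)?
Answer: 1062/19 ≈ 55.895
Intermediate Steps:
l(c) = 2*c
T(t) = 2*t/(10 + t) (T(t) = (2*t)/(10 + t) = 2*t/(10 + t))
7*l(-4*(-1) + 0) + T(1/(-2)) = 7*(2*(-4*(-1) + 0)) + 2/(-2*(10 + 1/(-2))) = 7*(2*(4 + 0)) + 2*(-1/2)/(10 - 1/2) = 7*(2*4) + 2*(-1/2)/(19/2) = 7*8 + 2*(-1/2)*(2/19) = 56 - 2/19 = 1062/19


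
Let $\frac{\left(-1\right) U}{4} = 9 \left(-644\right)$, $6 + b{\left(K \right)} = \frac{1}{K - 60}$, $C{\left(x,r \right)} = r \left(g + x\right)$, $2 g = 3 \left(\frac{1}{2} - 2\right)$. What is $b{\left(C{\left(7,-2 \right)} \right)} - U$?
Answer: $- \frac{3223412}{139} \approx -23190.0$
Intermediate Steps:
$g = - \frac{9}{4}$ ($g = \frac{3 \left(\frac{1}{2} - 2\right)}{2} = \frac{3 \left(- \frac{3}{2}\right)}{2} = \frac{1}{2} \left(- \frac{9}{2}\right) = - \frac{9}{4} \approx -2.25$)
$C{\left(x,r \right)} = r \left(- \frac{9}{4} + x\right)$
$b{\left(K \right)} = -6 + \frac{1}{-60 + K}$ ($b{\left(K \right)} = -6 + \frac{1}{K - 60} = -6 + \frac{1}{-60 + K}$)
$U = 23184$ ($U = - 4 \cdot 9 \left(-644\right) = \left(-4\right) \left(-5796\right) = 23184$)
$b{\left(C{\left(7,-2 \right)} \right)} - U = \frac{361 - 6 \cdot \frac{1}{4} \left(-2\right) \left(-9 + 4 \cdot 7\right)}{-60 + \frac{1}{4} \left(-2\right) \left(-9 + 4 \cdot 7\right)} - 23184 = \frac{361 - 6 \cdot \frac{1}{4} \left(-2\right) \left(-9 + 28\right)}{-60 + \frac{1}{4} \left(-2\right) \left(-9 + 28\right)} - 23184 = \frac{361 - 6 \cdot \frac{1}{4} \left(-2\right) 19}{-60 + \frac{1}{4} \left(-2\right) 19} - 23184 = \frac{361 - -57}{-60 - \frac{19}{2}} - 23184 = \frac{361 + 57}{- \frac{139}{2}} - 23184 = \left(- \frac{2}{139}\right) 418 - 23184 = - \frac{836}{139} - 23184 = - \frac{3223412}{139}$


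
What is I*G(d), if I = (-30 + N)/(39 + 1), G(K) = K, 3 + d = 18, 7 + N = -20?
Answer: -171/8 ≈ -21.375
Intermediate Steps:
N = -27 (N = -7 - 20 = -27)
d = 15 (d = -3 + 18 = 15)
I = -57/40 (I = (-30 - 27)/(39 + 1) = -57/40 ≈ -1.4250)
I*G(d) = -57/40*15 = -171/8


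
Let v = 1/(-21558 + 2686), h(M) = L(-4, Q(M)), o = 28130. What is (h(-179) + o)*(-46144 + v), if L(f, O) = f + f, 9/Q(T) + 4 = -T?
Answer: -12244734569709/9436 ≈ -1.2977e+9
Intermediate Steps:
Q(T) = 9/(-4 - T)
L(f, O) = 2*f
h(M) = -8 (h(M) = 2*(-4) = -8)
v = -1/18872 (v = 1/(-18872) = -1/18872 ≈ -5.2989e-5)
(h(-179) + o)*(-46144 + v) = (-8 + 28130)*(-46144 - 1/18872) = 28122*(-870829569/18872) = -12244734569709/9436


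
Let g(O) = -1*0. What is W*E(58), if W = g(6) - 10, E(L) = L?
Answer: -580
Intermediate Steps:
g(O) = 0
W = -10 (W = 0 - 10 = -10)
W*E(58) = -10*58 = -580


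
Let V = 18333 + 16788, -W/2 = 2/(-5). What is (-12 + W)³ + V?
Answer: 4214509/125 ≈ 33716.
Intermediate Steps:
W = ⅘ (W = -4/(-5) = -4*(-1)/5 = -2*(-⅖) = ⅘ ≈ 0.80000)
V = 35121
(-12 + W)³ + V = (-12 + ⅘)³ + 35121 = (-56/5)³ + 35121 = -175616/125 + 35121 = 4214509/125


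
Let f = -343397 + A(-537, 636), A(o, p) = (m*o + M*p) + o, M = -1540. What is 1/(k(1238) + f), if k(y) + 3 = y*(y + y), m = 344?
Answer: 1/1557183 ≈ 6.4219e-7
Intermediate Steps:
A(o, p) = -1540*p + 345*o (A(o, p) = (344*o - 1540*p) + o = (-1540*p + 344*o) + o = -1540*p + 345*o)
f = -1508102 (f = -343397 + (-1540*636 + 345*(-537)) = -343397 + (-979440 - 185265) = -343397 - 1164705 = -1508102)
k(y) = -3 + 2*y² (k(y) = -3 + y*(y + y) = -3 + y*(2*y) = -3 + 2*y²)
1/(k(1238) + f) = 1/((-3 + 2*1238²) - 1508102) = 1/((-3 + 2*1532644) - 1508102) = 1/((-3 + 3065288) - 1508102) = 1/(3065285 - 1508102) = 1/1557183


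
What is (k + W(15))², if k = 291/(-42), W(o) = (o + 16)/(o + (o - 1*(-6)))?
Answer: 2337841/63504 ≈ 36.814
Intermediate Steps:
W(o) = (16 + o)/(6 + 2*o) (W(o) = (16 + o)/(o + (o + 6)) = (16 + o)/(o + (6 + o)) = (16 + o)/(6 + 2*o))
k = -97/14 (k = 291*(-1/42) = -97/14 ≈ -6.9286)
(k + W(15))² = (-97/14 + (16 + 15)/(2*(3 + 15)))² = (-97/14 + (½)*31/18)² = (-97/14 + (½)*(1/18)*31)² = (-97/14 + 31/36)² = (-1529/252)² = 2337841/63504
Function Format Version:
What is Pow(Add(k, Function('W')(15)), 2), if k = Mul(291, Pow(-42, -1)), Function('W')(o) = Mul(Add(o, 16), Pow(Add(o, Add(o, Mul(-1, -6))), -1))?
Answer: Rational(2337841, 63504) ≈ 36.814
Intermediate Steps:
Function('W')(o) = Mul(Pow(Add(6, Mul(2, o)), -1), Add(16, o)) (Function('W')(o) = Mul(Add(16, o), Pow(Add(o, Add(o, 6)), -1)) = Mul(Add(16, o), Pow(Add(o, Add(6, o)), -1)) = Mul(Add(16, o), Pow(Add(6, Mul(2, o)), -1)) = Mul(Pow(Add(6, Mul(2, o)), -1), Add(16, o)))
k = Rational(-97, 14) (k = Mul(291, Rational(-1, 42)) = Rational(-97, 14) ≈ -6.9286)
Pow(Add(k, Function('W')(15)), 2) = Pow(Add(Rational(-97, 14), Mul(Rational(1, 2), Pow(Add(3, 15), -1), Add(16, 15))), 2) = Pow(Add(Rational(-97, 14), Mul(Rational(1, 2), Pow(18, -1), 31)), 2) = Pow(Add(Rational(-97, 14), Mul(Rational(1, 2), Rational(1, 18), 31)), 2) = Pow(Add(Rational(-97, 14), Rational(31, 36)), 2) = Pow(Rational(-1529, 252), 2) = Rational(2337841, 63504)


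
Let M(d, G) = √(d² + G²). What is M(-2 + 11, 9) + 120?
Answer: 120 + 9*√2 ≈ 132.73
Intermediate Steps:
M(d, G) = √(G² + d²)
M(-2 + 11, 9) + 120 = √(9² + (-2 + 11)²) + 120 = √(81 + 9²) + 120 = √(81 + 81) + 120 = √162 + 120 = 9*√2 + 120 = 120 + 9*√2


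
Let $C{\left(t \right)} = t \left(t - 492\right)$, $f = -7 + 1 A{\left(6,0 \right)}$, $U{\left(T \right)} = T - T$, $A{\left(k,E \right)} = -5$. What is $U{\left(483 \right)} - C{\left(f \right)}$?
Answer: $-6048$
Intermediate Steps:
$U{\left(T \right)} = 0$
$f = -12$ ($f = -7 + 1 \left(-5\right) = -7 - 5 = -12$)
$C{\left(t \right)} = t \left(-492 + t\right)$
$U{\left(483 \right)} - C{\left(f \right)} = 0 - - 12 \left(-492 - 12\right) = 0 - \left(-12\right) \left(-504\right) = 0 - 6048 = -6048$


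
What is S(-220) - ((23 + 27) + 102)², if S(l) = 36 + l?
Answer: -23288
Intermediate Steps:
S(-220) - ((23 + 27) + 102)² = (36 - 220) - ((23 + 27) + 102)² = -184 - (50 + 102)² = -184 - 1*152² = -184 - 1*23104 = -184 - 23104 = -23288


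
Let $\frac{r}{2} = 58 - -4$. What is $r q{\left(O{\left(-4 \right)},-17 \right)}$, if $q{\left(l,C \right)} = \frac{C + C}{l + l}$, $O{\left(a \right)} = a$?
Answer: $527$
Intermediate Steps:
$q{\left(l,C \right)} = \frac{C}{l}$ ($q{\left(l,C \right)} = \frac{2 C}{2 l} = 2 C \frac{1}{2 l} = \frac{C}{l}$)
$r = 124$ ($r = 2 \left(58 - -4\right) = 2 \left(58 + 4\right) = 2 \cdot 62 = 124$)
$r q{\left(O{\left(-4 \right)},-17 \right)} = 124 \left(- \frac{17}{-4}\right) = 124 \left(\left(-17\right) \left(- \frac{1}{4}\right)\right) = 124 \cdot \frac{17}{4} = 527$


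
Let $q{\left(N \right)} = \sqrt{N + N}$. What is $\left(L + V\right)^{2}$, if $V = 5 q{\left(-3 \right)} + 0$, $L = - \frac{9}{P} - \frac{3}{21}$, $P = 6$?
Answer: $\frac{\left(23 - 70 i \sqrt{6}\right)^{2}}{196} \approx -147.3 - 40.242 i$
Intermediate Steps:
$q{\left(N \right)} = \sqrt{2} \sqrt{N}$ ($q{\left(N \right)} = \sqrt{2 N} = \sqrt{2} \sqrt{N}$)
$L = - \frac{23}{14}$ ($L = - \frac{9}{6} - \frac{3}{21} = \left(-9\right) \frac{1}{6} - \frac{1}{7} = - \frac{3}{2} - \frac{1}{7} = - \frac{23}{14} \approx -1.6429$)
$V = 5 i \sqrt{6}$ ($V = 5 \sqrt{2} \sqrt{-3} + 0 = 5 \sqrt{2} i \sqrt{3} + 0 = 5 i \sqrt{6} + 0 = 5 i \sqrt{6} \approx 12.247 i$)
$\left(L + V\right)^{2} = \left(- \frac{23}{14} + 5 i \sqrt{6}\right)^{2}$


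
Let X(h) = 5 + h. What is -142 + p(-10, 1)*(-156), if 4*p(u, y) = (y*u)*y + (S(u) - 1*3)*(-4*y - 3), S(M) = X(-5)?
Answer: -571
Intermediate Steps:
S(M) = 0 (S(M) = 5 - 5 = 0)
p(u, y) = 9/4 + 3*y + u*y**2/4 (p(u, y) = ((y*u)*y + (0 - 1*3)*(-4*y - 3))/4 = ((u*y)*y + (0 - 3)*(-3 - 4*y))/4 = (u*y**2 - 3*(-3 - 4*y))/4 = (u*y**2 + (9 + 12*y))/4 = (9 + 12*y + u*y**2)/4 = 9/4 + 3*y + u*y**2/4)
-142 + p(-10, 1)*(-156) = -142 + (9/4 + 3*1 + (1/4)*(-10)*1**2)*(-156) = -142 + (9/4 + 3 + (1/4)*(-10)*1)*(-156) = -142 + (9/4 + 3 - 5/2)*(-156) = -142 + (11/4)*(-156) = -142 - 429 = -571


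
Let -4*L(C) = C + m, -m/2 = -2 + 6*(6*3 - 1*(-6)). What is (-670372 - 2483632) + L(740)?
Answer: -3154118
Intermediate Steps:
m = -284 (m = -2*(-2 + 6*(6*3 - 1*(-6))) = -2*(-2 + 6*(18 + 6)) = -2*(-2 + 6*24) = -2*(-2 + 144) = -2*142 = -284)
L(C) = 71 - C/4 (L(C) = -(C - 284)/4 = -(-284 + C)/4 = 71 - C/4)
(-670372 - 2483632) + L(740) = (-670372 - 2483632) + (71 - 1/4*740) = -3154004 + (71 - 185) = -3154004 - 114 = -3154118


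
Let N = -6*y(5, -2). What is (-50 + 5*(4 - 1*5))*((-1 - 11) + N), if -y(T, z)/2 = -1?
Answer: 1320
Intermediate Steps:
y(T, z) = 2 (y(T, z) = -2*(-1) = 2)
N = -12 (N = -6*2 = -12)
(-50 + 5*(4 - 1*5))*((-1 - 11) + N) = (-50 + 5*(4 - 1*5))*((-1 - 11) - 12) = (-50 + 5*(4 - 5))*(-12 - 12) = (-50 + 5*(-1))*(-24) = (-50 - 5)*(-24) = -55*(-24) = 1320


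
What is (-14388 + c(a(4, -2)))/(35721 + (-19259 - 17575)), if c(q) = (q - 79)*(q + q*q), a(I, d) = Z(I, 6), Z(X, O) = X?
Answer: 5296/371 ≈ 14.275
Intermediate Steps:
a(I, d) = I
c(q) = (-79 + q)*(q + q²)
(-14388 + c(a(4, -2)))/(35721 + (-19259 - 17575)) = (-14388 + 4*(-79 + 4² - 78*4))/(35721 + (-19259 - 17575)) = (-14388 + 4*(-79 + 16 - 312))/(35721 - 36834) = (-14388 + 4*(-375))/(-1113) = (-14388 - 1500)*(-1/1113) = -15888*(-1/1113) = 5296/371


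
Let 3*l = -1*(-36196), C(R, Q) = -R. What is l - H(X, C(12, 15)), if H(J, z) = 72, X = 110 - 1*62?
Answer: 35980/3 ≈ 11993.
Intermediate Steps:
X = 48 (X = 110 - 62 = 48)
l = 36196/3 (l = (-1*(-36196))/3 = (⅓)*36196 = 36196/3 ≈ 12065.)
l - H(X, C(12, 15)) = 36196/3 - 1*72 = 36196/3 - 72 = 35980/3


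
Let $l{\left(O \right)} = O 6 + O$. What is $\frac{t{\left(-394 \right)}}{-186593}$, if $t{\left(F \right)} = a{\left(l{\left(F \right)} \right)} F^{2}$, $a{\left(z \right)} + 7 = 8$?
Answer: $- \frac{155236}{186593} \approx -0.83195$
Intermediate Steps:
$l{\left(O \right)} = 7 O$ ($l{\left(O \right)} = 6 O + O = 7 O$)
$a{\left(z \right)} = 1$ ($a{\left(z \right)} = -7 + 8 = 1$)
$t{\left(F \right)} = F^{2}$ ($t{\left(F \right)} = 1 F^{2} = F^{2}$)
$\frac{t{\left(-394 \right)}}{-186593} = \frac{\left(-394\right)^{2}}{-186593} = 155236 \left(- \frac{1}{186593}\right) = - \frac{155236}{186593}$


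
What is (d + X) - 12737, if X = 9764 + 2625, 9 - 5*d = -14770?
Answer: 13039/5 ≈ 2607.8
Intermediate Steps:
d = 14779/5 (d = 9/5 - 1/5*(-14770) = 9/5 + 2954 = 14779/5 ≈ 2955.8)
X = 12389
(d + X) - 12737 = (14779/5 + 12389) - 12737 = 76724/5 - 12737 = 13039/5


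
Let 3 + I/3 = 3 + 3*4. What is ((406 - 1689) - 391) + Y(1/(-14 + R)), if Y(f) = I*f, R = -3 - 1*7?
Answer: -3351/2 ≈ -1675.5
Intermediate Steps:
R = -10 (R = -3 - 7 = -10)
I = 36 (I = -9 + 3*(3 + 3*4) = -9 + 3*(3 + 12) = -9 + 3*15 = -9 + 45 = 36)
Y(f) = 36*f
((406 - 1689) - 391) + Y(1/(-14 + R)) = ((406 - 1689) - 391) + 36/(-14 - 10) = (-1283 - 391) + 36/(-24) = -1674 + 36*(-1/24) = -1674 - 3/2 = -3351/2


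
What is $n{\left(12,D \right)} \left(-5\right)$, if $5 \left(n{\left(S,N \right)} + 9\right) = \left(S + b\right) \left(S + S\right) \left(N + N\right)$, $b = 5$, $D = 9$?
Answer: $-7299$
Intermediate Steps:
$n{\left(S,N \right)} = -9 + \frac{4 N S \left(5 + S\right)}{5}$ ($n{\left(S,N \right)} = -9 + \frac{\left(S + 5\right) \left(S + S\right) \left(N + N\right)}{5} = -9 + \frac{\left(5 + S\right) 2 S 2 N}{5} = -9 + \frac{\left(5 + S\right) 4 N S}{5} = -9 + \frac{4 N S \left(5 + S\right)}{5}$)
$n{\left(12,D \right)} \left(-5\right) = \left(-9 + 4 \cdot 9 \cdot 12 + \frac{4}{5} \cdot 9 \cdot 12^{2}\right) \left(-5\right) = \left(-9 + 432 + \frac{4}{5} \cdot 9 \cdot 144\right) \left(-5\right) = \left(-9 + 432 + \frac{5184}{5}\right) \left(-5\right) = \frac{7299}{5} \left(-5\right) = -7299$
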